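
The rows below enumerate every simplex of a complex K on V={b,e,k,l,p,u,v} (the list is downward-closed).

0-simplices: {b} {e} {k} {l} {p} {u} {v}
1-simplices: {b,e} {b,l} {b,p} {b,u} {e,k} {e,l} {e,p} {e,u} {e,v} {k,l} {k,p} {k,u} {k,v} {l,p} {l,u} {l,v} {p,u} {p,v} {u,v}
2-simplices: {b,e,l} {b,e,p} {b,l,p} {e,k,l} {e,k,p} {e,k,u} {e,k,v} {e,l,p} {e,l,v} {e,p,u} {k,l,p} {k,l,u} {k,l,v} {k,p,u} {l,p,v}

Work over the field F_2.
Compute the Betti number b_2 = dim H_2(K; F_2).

n_0=7 n_1=19 n_2=15  [Z2]
∂1: piv[be,bl,bp,bu,ek,ev] rk=6  ker:el,ep,eu,kl,kp,ku,kv,lp,lu,lv,pu,pv,uv
∂2: piv[bel,bep,blp,ekl,ekp,eku,ekv,elv,epu,klu,lpv] rk=11  ker:elp,klp,klv,kpu
b_2=(15−11)−0=4

b_2=4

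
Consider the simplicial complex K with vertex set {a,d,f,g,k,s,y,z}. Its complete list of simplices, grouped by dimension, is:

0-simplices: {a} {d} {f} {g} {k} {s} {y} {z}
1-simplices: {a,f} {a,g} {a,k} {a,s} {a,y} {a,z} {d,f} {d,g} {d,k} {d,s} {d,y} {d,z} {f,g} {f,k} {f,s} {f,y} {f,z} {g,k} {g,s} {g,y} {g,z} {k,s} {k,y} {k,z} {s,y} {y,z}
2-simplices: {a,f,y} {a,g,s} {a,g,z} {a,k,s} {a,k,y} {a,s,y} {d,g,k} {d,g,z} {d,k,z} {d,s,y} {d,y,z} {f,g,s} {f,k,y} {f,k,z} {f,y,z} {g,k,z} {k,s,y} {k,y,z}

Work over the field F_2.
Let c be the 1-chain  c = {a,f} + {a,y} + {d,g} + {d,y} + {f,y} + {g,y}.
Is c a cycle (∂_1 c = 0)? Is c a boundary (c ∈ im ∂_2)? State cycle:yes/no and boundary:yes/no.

n_0=8 n_1=26 n_2=18  [Z2]
∂1: piv[af,ag,ak,as,ay,az,df] rk=7  ker:dg,dk,ds,dy,dz,fg,fk,fs,fy,fz,gk,gs,gy,gz,ks,ky,kz,sy,yz
∂2: piv[afy,ags,agz,aks,aky,asy,dgk,dgz,dkz,dsy,dyz,fgs,fky,fkz,fyz] rk=15  ker:gkz,ksy,kyz
∂1c = 0
c vs im∂2: residual ≠ 0 ⇒ not boundary

cycle:yes boundary:no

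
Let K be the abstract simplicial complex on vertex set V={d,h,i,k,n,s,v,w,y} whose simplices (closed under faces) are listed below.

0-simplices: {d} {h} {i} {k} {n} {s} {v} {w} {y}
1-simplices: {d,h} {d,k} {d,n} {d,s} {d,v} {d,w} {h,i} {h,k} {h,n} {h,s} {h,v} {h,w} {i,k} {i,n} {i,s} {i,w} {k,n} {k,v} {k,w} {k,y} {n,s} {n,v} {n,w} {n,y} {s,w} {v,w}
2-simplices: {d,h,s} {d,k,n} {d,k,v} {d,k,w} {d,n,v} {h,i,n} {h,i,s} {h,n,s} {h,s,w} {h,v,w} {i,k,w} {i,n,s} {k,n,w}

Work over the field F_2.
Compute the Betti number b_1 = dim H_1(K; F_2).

b_1=6

n_0=9 n_1=26 n_2=13  [Z2]
∂1: piv[dh,dk,dn,ds,dv,dw,hi,ky] rk=8  ker:hk,hn,hs,hv,hw,ik,in,is,iw,kn,kv,kw,ns,nv,nw,ny,sw,vw
∂2: piv[dhs,dkn,dkv,dkw,dnv,hin,his,hns,hsw,hvw,ikw,knw] rk=12  ker:ins
b_1=(26−8)−12=6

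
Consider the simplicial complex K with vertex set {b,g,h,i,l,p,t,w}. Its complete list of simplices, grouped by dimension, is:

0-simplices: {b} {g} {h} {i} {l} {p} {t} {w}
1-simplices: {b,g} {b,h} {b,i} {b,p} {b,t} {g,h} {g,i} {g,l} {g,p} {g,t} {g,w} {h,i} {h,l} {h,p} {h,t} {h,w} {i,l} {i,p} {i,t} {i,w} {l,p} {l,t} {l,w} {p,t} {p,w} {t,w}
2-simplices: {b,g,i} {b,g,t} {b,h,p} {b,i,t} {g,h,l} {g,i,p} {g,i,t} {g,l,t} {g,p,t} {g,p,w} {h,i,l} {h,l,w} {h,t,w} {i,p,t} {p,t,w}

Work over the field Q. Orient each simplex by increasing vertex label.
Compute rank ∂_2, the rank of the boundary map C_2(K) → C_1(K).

n_0=8 n_1=26 n_2=15  [Q]
∂1: piv[bg,bh,bi,bp,bt,gl,gw] rk=7  ker:gh,gi,gp,gt,hi,hl,hp,ht,hw,il,ip,it,iw,lp,lt,lw,pt,pw,tw
∂2: piv[bgi,bgt,bhp,bit,ghl,gip,glt,gpt,gpw,hil,hlw,htw,ptw] rk=13  ker:git,ipt
rk∂_2=13

rank∂_2=13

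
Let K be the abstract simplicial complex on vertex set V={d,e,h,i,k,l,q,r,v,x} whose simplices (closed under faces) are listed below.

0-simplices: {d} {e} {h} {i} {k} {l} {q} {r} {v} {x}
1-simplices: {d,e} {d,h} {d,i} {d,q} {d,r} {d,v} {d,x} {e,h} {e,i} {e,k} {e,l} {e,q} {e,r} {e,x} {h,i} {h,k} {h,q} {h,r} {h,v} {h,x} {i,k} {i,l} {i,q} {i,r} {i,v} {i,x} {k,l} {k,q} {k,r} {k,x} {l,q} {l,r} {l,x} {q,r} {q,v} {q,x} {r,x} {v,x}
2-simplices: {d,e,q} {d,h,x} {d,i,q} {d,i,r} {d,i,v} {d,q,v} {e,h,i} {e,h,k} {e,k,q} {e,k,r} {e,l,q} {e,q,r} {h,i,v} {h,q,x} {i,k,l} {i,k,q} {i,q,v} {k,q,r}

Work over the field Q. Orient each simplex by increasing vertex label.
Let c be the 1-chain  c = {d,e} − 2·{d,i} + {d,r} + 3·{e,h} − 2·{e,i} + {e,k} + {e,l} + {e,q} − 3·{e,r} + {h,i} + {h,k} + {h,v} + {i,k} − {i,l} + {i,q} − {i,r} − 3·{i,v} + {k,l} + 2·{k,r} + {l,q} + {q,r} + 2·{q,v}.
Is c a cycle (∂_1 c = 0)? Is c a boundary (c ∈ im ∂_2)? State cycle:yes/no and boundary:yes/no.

cycle:yes boundary:yes

n_0=10 n_1=38 n_2=18  [Q]
∂1: piv[de,dh,di,dq,dr,dv,dx,ek,el] rk=9  ker:eh,ei,eq,er,ex,hi,hk,hq,hr,hv,hx,ik,il,iq,ir,iv,ix,kl,kq,kr,kx,lq,lr,lx,qr,qv,qx,rx,vx
∂2: piv[deq,dhx,diq,dir,div,dqv,ehi,ehk,ekq,ekr,elq,eqr,hiv,hqx,ikl,ikq] rk=16  ker:iqv,kqr
∂1c = 0
c vs im∂2: reduces to 0 ⇒ boundary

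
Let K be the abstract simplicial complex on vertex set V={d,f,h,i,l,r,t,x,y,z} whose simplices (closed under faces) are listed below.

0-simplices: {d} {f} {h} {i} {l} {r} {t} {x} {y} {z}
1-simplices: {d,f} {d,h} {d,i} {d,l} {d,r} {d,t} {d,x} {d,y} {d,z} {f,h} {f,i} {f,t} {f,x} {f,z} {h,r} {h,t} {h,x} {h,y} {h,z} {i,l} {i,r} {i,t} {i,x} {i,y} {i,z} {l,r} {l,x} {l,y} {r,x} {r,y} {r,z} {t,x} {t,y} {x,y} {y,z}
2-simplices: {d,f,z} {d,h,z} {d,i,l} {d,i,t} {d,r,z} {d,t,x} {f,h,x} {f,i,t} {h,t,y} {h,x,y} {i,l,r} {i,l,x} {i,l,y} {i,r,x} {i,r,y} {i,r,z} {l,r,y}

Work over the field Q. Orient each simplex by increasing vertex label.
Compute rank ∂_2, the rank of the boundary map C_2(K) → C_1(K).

n_0=10 n_1=35 n_2=17  [Q]
∂1: piv[df,dh,di,dl,dr,dt,dx,dy,dz] rk=9  ker:fh,fi,ft,fx,fz,hr,ht,hx,hy,hz,il,ir,it,ix,iy,iz,lr,lx,ly,rx,ry,rz,tx,ty,xy,yz
∂2: piv[dfz,dhz,dil,dit,drz,dtx,fhx,fit,hty,hxy,ilr,ilx,ily,irx,iry,irz] rk=16  ker:lry
rk∂_2=16

rank∂_2=16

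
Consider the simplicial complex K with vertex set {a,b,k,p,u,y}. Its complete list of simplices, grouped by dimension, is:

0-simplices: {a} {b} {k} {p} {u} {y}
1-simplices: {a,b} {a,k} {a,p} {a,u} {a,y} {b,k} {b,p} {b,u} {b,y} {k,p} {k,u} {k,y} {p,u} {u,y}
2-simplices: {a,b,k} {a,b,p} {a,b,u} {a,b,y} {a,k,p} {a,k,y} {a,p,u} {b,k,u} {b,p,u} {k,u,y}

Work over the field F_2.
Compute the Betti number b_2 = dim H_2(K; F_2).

b_2=1

n_0=6 n_1=14 n_2=10  [Z2]
∂1: piv[ab,ak,ap,au,ay] rk=5  ker:bk,bp,bu,by,kp,ku,ky,pu,uy
∂2: piv[abk,abp,abu,aby,akp,aky,apu,bku,kuy] rk=9  ker:bpu
b_2=(10−9)−0=1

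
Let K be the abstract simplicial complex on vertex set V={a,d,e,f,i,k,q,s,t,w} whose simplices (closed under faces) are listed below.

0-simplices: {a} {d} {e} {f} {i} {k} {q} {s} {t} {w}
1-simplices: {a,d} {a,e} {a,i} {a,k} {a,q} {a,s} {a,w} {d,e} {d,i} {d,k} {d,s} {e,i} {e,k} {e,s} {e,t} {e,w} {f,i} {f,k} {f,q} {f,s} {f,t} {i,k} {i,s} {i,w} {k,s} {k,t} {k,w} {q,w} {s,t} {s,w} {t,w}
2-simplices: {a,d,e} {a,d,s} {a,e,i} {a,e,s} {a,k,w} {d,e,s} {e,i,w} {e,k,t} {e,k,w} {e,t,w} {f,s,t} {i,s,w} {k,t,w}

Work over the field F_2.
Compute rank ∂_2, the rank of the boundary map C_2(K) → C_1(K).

rank∂_2=11

n_0=10 n_1=31 n_2=13  [Z2]
∂1: piv[ad,ae,ai,ak,aq,as,aw,et,fi] rk=9  ker:de,di,dk,ds,ei,ek,es,ew,fk,fq,fs,ft,ik,is,iw,ks,kt,kw,qw,st,sw,tw
∂2: piv[ade,ads,aei,aes,akw,eiw,ekt,ekw,etw,fst,isw] rk=11  ker:des,ktw
rk∂_2=11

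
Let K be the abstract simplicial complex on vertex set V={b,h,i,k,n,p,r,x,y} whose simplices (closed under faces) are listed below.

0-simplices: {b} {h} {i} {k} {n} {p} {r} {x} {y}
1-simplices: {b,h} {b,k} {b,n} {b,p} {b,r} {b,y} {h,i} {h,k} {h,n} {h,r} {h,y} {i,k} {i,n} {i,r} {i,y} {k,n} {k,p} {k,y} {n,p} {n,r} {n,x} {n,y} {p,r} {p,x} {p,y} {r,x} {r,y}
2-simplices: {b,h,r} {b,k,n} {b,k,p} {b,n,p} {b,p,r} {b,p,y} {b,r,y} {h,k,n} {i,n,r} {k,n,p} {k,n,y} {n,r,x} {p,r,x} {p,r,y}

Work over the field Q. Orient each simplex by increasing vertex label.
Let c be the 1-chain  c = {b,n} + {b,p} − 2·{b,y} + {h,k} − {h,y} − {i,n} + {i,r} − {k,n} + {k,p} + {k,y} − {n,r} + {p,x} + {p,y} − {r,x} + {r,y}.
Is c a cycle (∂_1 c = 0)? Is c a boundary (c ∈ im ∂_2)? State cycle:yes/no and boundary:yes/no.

cycle:yes boundary:no

n_0=9 n_1=27 n_2=14  [Q]
∂1: piv[bh,bk,bn,bp,br,by,hi,nx] rk=8  ker:hk,hn,hr,hy,ik,in,ir,iy,kn,kp,ky,np,nr,ny,pr,px,py,rx,ry
∂2: piv[bhr,bkn,bkp,bnp,bpr,bpy,bry,hkn,inr,kny,nrx,prx] rk=12  ker:knp,pry
∂1c = 0
c vs im∂2: residual ≠ 0 ⇒ not boundary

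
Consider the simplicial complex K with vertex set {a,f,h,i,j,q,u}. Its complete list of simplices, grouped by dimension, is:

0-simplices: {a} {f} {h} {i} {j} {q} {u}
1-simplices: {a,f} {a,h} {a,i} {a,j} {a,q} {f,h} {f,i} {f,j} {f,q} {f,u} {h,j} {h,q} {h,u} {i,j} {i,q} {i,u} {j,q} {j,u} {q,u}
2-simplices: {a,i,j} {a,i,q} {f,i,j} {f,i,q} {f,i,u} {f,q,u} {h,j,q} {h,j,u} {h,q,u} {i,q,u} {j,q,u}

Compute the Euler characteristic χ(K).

χ(K)=-1

n_0=7 n_1=19 n_2=11
χ=+7−19+11=-1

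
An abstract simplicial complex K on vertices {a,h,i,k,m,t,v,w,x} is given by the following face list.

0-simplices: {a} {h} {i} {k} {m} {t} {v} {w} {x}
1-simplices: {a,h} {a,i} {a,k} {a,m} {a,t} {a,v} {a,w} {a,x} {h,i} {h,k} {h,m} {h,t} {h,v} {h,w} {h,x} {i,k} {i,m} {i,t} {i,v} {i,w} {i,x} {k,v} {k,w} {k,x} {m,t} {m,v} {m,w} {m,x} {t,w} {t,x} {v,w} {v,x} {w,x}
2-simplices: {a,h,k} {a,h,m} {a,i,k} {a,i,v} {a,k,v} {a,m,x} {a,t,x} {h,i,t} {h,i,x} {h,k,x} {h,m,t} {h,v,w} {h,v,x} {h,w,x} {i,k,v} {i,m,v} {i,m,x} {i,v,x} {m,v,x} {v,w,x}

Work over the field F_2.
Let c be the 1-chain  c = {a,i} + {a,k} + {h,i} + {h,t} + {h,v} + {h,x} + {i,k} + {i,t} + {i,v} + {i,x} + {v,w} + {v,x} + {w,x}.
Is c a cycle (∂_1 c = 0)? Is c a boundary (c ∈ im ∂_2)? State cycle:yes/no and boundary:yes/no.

n_0=9 n_1=33 n_2=20  [Z2]
∂1: piv[ah,ai,ak,am,at,av,aw,ax] rk=8  ker:hi,hk,hm,ht,hv,hw,hx,ik,im,it,iv,iw,ix,kv,kw,kx,mt,mv,mw,mx,tw,tx,vw,vx,wx
∂2: piv[ahk,ahm,aik,aiv,akv,amx,atx,hit,hix,hkx,hmt,hvw,hvx,hwx,imv,imx,ivx] rk=17  ker:ikv,mvx,vwx
∂1c = 0
c vs im∂2: reduces to 0 ⇒ boundary

cycle:yes boundary:yes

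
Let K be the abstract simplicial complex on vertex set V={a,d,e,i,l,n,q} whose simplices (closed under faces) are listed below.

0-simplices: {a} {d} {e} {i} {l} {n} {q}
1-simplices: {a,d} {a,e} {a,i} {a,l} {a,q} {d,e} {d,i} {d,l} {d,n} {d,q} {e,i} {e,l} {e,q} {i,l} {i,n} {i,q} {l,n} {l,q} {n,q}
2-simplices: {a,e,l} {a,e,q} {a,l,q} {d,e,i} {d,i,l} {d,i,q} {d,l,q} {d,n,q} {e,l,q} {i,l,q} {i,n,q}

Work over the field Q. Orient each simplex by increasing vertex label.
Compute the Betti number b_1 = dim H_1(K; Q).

n_0=7 n_1=19 n_2=11  [Q]
∂1: piv[ad,ae,ai,al,aq,dn] rk=6  ker:de,di,dl,dq,ei,el,eq,il,in,iq,ln,lq,nq
∂2: piv[ael,aeq,alq,dei,dil,diq,dlq,dnq,inq] rk=9  ker:elq,ilq
b_1=(19−6)−9=4

b_1=4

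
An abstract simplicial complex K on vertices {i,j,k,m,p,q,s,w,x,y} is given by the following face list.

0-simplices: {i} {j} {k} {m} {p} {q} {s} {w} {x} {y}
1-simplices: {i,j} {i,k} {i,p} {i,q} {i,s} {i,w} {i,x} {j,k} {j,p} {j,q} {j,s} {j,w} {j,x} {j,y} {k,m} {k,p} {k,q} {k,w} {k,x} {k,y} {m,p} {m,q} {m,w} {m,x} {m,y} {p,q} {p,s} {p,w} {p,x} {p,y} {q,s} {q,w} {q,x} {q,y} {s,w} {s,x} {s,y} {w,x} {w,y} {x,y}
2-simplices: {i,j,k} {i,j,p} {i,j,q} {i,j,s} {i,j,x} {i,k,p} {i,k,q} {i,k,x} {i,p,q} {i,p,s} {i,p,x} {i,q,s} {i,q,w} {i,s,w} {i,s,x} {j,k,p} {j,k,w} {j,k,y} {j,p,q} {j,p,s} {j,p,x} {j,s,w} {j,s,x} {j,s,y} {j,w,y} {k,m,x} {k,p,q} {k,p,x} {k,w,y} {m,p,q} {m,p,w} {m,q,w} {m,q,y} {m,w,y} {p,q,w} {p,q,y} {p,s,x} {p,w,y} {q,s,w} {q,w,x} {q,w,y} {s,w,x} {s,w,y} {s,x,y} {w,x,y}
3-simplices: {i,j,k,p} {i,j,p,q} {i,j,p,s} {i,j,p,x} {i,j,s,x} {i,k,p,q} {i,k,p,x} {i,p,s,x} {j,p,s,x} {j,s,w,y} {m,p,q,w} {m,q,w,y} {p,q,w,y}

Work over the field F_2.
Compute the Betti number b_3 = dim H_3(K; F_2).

b_3=1

n_0=10 n_1=40 n_2=45 n_3=13  [Z2]
∂1: piv[ij,ik,ip,iq,is,iw,ix,jy,km] rk=9  ker:jk,jp,jq,js,jw,jx,kp,kq,kw,kx,ky,mp,mq,mw,mx,my,pq,ps,pw,px,py,qs,qw,qx,qy,sw,sx,sy,wx,wy,xy
∂2: piv[ijk,ijp,ijq,ijs,ijx,ikp,ikq,ikx,ipq,ips,ipx,iqs,iqw,isw,isx,jkw,jky,jsw,jsy,jwy,kmx,mpq,mpw,mqw,mqy,mwy,pqy,qwx,swx,sxy] rk=30  ker:jkp,jpq,jps,jpx,jsx,kpq,kpx,kwy,pqw,psx,pwy,qsw,qwy,swy,wxy
∂3: piv[ijkp,ijpq,ijps,ijpx,ijsx,ikpq,ikpx,ipsx,jswy,mpqw,mqwy,pqwy] rk=12  ker:jpsx
b_3=(13−12)−0=1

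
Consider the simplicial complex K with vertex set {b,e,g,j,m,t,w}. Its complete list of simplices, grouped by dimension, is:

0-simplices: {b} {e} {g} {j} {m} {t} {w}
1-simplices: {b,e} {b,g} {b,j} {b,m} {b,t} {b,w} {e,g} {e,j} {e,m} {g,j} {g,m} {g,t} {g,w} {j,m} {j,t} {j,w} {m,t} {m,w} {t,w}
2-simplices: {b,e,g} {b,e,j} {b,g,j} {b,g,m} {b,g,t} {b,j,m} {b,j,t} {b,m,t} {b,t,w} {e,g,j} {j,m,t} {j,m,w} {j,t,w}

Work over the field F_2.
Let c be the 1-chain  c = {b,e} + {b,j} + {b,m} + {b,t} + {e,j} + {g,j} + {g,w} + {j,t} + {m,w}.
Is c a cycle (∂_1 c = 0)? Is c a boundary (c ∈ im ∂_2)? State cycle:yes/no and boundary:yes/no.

n_0=7 n_1=19 n_2=13  [Z2]
∂1: piv[be,bg,bj,bm,bt,bw] rk=6  ker:eg,ej,em,gj,gm,gt,gw,jm,jt,jw,mt,mw,tw
∂2: piv[beg,bej,bgj,bgm,bgt,bjm,bjt,bmt,btw,jmw,jtw] rk=11  ker:egj,jmt
∂1c = 0
c vs im∂2: residual ≠ 0 ⇒ not boundary

cycle:yes boundary:no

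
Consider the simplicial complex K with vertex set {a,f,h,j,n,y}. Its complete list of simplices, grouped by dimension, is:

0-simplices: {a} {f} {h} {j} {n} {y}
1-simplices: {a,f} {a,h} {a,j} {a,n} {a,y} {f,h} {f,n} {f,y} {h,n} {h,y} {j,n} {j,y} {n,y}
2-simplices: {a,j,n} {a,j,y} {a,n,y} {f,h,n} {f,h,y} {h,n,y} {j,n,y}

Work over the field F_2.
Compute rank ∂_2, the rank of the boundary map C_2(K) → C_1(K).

rank∂_2=6

n_0=6 n_1=13 n_2=7  [Z2]
∂1: piv[af,ah,aj,an,ay] rk=5  ker:fh,fn,fy,hn,hy,jn,jy,ny
∂2: piv[ajn,ajy,any,fhn,fhy,hny] rk=6  ker:jny
rk∂_2=6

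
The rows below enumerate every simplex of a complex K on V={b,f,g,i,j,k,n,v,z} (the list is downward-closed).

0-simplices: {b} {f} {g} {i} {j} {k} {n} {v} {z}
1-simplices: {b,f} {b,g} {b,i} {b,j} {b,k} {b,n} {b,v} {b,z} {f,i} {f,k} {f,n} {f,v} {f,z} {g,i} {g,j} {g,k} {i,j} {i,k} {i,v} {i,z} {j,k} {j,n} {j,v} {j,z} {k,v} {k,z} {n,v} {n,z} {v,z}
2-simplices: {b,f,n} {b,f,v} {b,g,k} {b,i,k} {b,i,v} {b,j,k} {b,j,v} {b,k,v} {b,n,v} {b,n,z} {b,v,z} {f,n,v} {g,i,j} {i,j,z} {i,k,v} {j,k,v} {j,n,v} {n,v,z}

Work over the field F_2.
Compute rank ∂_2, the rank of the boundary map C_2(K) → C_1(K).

rank∂_2=14

n_0=9 n_1=29 n_2=18  [Z2]
∂1: piv[bf,bg,bi,bj,bk,bn,bv,bz] rk=8  ker:fi,fk,fn,fv,fz,gi,gj,gk,ij,ik,iv,iz,jk,jn,jv,jz,kv,kz,nv,nz,vz
∂2: piv[bfn,bfv,bgk,bik,biv,bjk,bjv,bkv,bnv,bnz,bvz,gij,ijz,jnv] rk=14  ker:fnv,ikv,jkv,nvz
rk∂_2=14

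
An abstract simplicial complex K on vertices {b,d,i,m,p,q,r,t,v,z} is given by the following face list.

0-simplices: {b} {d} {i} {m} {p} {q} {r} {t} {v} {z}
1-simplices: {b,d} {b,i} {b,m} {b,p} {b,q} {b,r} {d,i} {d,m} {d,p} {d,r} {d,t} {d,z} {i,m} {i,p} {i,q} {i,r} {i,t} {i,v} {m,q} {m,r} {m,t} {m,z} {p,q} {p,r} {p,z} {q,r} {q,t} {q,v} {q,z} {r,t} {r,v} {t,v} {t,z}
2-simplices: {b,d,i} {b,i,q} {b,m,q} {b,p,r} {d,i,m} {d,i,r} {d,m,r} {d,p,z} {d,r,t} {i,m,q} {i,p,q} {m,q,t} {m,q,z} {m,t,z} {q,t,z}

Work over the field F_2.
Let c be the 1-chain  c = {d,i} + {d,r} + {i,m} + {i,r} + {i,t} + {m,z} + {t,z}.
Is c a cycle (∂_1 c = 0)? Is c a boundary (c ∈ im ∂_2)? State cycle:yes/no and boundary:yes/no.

n_0=10 n_1=33 n_2=15  [Z2]
∂1: piv[bd,bi,bm,bp,bq,br,dt,dz,iv] rk=9  ker:di,dm,dp,dr,im,ip,iq,ir,it,mq,mr,mt,mz,pq,pr,pz,qr,qt,qv,qz,rt,rv,tv,tz
∂2: piv[bdi,biq,bmq,bpr,dim,dir,dmr,dpz,drt,imq,ipq,mqt,mqz,mtz] rk=14  ker:qtz
∂1c = 0
c vs im∂2: residual ≠ 0 ⇒ not boundary

cycle:yes boundary:no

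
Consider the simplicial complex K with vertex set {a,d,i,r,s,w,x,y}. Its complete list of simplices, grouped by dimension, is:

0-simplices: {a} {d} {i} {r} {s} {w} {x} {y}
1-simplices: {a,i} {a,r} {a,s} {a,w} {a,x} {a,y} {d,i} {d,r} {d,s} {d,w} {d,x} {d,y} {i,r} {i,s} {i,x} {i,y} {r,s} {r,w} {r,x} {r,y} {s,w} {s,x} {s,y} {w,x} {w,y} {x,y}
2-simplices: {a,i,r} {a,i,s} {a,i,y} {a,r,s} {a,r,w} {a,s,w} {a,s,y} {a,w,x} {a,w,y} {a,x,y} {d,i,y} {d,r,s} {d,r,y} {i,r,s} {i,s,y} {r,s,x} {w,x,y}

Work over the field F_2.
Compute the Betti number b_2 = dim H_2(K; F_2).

b_2=3

n_0=8 n_1=26 n_2=17  [Z2]
∂1: piv[ai,ar,as,aw,ax,ay,di] rk=7  ker:dr,ds,dw,dx,dy,ir,is,ix,iy,rs,rw,rx,ry,sw,sx,sy,wx,wy,xy
∂2: piv[air,ais,aiy,ars,arw,asw,asy,awx,awy,axy,diy,drs,dry,rsx] rk=14  ker:irs,isy,wxy
b_2=(17−14)−0=3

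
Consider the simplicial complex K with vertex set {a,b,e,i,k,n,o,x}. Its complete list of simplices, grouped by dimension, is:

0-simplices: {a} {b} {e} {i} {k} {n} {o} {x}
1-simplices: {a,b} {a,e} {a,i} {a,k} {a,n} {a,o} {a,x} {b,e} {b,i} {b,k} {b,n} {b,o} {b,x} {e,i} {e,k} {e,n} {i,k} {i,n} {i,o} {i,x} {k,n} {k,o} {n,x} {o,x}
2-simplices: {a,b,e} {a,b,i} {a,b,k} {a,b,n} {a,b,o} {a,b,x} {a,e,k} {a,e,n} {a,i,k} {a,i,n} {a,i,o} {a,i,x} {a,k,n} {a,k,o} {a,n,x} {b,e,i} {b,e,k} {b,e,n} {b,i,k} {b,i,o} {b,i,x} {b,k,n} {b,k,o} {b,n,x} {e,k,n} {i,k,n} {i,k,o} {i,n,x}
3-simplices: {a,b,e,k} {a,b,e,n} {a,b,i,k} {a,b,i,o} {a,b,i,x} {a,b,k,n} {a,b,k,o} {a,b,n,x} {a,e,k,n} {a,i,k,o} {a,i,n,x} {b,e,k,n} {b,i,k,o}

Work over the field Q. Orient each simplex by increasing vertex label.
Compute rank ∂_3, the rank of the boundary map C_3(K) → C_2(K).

n_0=8 n_1=24 n_2=28 n_3=13  [Q]
∂1: piv[ab,ae,ai,ak,an,ao,ax] rk=7  ker:be,bi,bk,bn,bo,bx,ei,ek,en,ik,in,io,ix,kn,ko,nx,ox
∂2: piv[abe,abi,abk,abn,abo,abx,aek,aen,aik,ain,aio,aix,akn,ako,anx,bei] rk=16  ker:bek,ben,bik,bio,bix,bkn,bko,bnx,ekn,ikn,iko,inx
∂3: piv[abek,aben,abik,abio,abix,abkn,abko,abnx,aekn,aiko,ainx] rk=11  ker:bekn,biko
rk∂_3=11

rank∂_3=11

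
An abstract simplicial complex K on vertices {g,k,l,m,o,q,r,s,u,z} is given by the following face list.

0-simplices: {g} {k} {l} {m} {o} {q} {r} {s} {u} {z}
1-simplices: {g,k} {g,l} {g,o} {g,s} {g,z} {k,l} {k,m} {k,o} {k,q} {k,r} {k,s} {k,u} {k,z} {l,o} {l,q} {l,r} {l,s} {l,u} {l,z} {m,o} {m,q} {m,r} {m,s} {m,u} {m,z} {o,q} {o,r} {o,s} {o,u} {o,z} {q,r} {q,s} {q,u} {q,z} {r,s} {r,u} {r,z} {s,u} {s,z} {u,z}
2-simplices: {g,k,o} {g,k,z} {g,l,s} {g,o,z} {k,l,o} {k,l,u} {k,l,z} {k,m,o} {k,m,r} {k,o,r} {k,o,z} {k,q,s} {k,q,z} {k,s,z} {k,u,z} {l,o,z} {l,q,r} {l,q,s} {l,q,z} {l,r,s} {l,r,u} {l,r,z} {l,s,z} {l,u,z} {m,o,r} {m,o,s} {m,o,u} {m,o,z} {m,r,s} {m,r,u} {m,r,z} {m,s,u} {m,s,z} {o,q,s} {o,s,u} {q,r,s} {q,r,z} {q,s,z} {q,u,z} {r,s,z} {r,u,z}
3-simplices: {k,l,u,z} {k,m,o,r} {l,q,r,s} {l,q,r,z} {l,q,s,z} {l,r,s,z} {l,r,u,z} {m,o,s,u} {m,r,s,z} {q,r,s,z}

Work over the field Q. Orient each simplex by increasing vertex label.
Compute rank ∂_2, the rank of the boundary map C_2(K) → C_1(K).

rank∂_2=29

n_0=10 n_1=40 n_2=41 n_3=10  [Q]
∂1: piv[gk,gl,go,gs,gz,km,kq,kr,ku] rk=9  ker:kl,ko,ks,kz,lo,lq,lr,ls,lu,lz,mo,mq,mr,ms,mu,mz,oq,or,os,ou,oz,qr,qs,qu,qz,rs,ru,rz,su,sz,uz
∂2: piv[gko,gkz,gls,goz,klo,klu,klz,kmo,kmr,kor,kqs,kqz,ksz,kuz,lqr,lqs,lqz,lrs,lru,lrz,mos,mou,moz,mrs,mru,mrz,msu,oqs,quz] rk=29  ker:koz,loz,lsz,luz,mor,msz,osu,qrs,qrz,qsz,rsz,ruz
∂3: piv[kluz,kmor,lqrs,lqrz,lqsz,lrsz,lruz,mosu,mrsz] rk=9  ker:qrsz
rk∂_2=29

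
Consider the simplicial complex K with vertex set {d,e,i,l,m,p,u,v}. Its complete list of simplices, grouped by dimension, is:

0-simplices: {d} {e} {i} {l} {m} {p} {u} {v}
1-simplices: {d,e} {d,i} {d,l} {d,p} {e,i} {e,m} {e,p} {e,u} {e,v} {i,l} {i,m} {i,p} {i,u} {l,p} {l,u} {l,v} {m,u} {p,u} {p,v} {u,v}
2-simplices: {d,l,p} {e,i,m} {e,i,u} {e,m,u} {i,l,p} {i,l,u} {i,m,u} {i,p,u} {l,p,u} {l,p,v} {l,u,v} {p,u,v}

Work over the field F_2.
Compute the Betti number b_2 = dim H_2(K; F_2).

b_2=3

n_0=8 n_1=20 n_2=12  [Z2]
∂1: piv[de,di,dl,dp,em,eu,ev] rk=7  ker:ei,ep,il,im,ip,iu,lp,lu,lv,mu,pu,pv,uv
∂2: piv[dlp,eim,eiu,emu,ilp,ilu,ipu,lpv,luv] rk=9  ker:imu,lpu,puv
b_2=(12−9)−0=3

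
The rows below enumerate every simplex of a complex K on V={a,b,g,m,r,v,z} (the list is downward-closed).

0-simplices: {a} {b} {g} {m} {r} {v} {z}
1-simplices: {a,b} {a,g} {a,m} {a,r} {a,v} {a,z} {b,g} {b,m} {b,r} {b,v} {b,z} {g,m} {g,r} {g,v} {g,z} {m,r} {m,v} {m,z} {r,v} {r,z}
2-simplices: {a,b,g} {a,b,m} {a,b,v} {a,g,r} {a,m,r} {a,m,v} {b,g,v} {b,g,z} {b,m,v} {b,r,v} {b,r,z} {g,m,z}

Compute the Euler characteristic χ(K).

χ(K)=-1

n_0=7 n_1=20 n_2=12
χ=+7−20+12=-1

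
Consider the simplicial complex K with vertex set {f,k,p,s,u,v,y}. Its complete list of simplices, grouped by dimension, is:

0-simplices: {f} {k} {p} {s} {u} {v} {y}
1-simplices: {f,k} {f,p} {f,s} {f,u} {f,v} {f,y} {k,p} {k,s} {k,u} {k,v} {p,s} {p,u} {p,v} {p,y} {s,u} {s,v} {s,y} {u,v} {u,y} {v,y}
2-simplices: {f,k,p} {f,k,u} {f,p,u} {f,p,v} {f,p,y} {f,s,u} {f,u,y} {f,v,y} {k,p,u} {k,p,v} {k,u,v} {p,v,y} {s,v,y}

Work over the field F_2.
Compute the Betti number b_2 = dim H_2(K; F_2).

b_2=2

n_0=7 n_1=20 n_2=13  [Z2]
∂1: piv[fk,fp,fs,fu,fv,fy] rk=6  ker:kp,ks,ku,kv,ps,pu,pv,py,su,sv,sy,uv,uy,vy
∂2: piv[fkp,fku,fpu,fpv,fpy,fsu,fuy,fvy,kpv,kuv,svy] rk=11  ker:kpu,pvy
b_2=(13−11)−0=2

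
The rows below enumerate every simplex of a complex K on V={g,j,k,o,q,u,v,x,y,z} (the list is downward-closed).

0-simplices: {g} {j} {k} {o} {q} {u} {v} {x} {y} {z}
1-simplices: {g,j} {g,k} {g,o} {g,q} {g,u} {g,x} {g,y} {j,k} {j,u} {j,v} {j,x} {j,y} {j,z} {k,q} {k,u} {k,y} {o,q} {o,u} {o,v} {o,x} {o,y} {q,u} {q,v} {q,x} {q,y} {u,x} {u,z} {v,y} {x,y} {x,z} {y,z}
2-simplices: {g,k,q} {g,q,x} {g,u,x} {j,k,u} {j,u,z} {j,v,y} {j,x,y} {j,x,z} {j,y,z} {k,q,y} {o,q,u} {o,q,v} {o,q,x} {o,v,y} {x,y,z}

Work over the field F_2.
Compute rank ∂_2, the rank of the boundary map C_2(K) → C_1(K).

rank∂_2=14

n_0=10 n_1=31 n_2=15  [Z2]
∂1: piv[gj,gk,go,gq,gu,gx,gy,jv,jz] rk=9  ker:jk,ju,jx,jy,kq,ku,ky,oq,ou,ov,ox,oy,qu,qv,qx,qy,ux,uz,vy,xy,xz,yz
∂2: piv[gkq,gqx,gux,jku,juz,jvy,jxy,jxz,jyz,kqy,oqu,oqv,oqx,ovy] rk=14  ker:xyz
rk∂_2=14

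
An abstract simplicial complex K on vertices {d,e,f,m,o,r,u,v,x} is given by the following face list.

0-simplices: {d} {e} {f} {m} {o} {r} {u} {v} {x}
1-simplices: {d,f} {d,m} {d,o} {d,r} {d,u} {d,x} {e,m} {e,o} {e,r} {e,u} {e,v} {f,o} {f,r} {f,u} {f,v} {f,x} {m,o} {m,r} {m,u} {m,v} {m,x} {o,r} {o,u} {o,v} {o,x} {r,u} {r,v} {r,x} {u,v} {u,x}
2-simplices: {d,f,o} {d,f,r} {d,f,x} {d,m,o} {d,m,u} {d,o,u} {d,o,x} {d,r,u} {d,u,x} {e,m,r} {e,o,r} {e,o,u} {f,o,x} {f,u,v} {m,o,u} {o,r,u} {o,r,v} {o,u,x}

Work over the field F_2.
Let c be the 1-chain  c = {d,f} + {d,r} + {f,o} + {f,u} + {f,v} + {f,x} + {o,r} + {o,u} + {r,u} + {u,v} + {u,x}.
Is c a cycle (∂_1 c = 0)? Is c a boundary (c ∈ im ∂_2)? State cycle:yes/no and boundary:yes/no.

cycle:no boundary:no

n_0=9 n_1=30 n_2=18  [Z2]
∂1: piv[df,dm,do,dr,du,dx,em,ev] rk=8  ker:eo,er,eu,fo,fr,fu,fv,fx,mo,mr,mu,mv,mx,or,ou,ov,ox,ru,rv,rx,uv,ux
∂2: piv[dfo,dfr,dfx,dmo,dmu,dou,dox,dru,dux,emr,eor,eou,fuv,oru,orv] rk=15  ker:fox,mou,oux
∂1c = {f} + {o} + {r} + {u}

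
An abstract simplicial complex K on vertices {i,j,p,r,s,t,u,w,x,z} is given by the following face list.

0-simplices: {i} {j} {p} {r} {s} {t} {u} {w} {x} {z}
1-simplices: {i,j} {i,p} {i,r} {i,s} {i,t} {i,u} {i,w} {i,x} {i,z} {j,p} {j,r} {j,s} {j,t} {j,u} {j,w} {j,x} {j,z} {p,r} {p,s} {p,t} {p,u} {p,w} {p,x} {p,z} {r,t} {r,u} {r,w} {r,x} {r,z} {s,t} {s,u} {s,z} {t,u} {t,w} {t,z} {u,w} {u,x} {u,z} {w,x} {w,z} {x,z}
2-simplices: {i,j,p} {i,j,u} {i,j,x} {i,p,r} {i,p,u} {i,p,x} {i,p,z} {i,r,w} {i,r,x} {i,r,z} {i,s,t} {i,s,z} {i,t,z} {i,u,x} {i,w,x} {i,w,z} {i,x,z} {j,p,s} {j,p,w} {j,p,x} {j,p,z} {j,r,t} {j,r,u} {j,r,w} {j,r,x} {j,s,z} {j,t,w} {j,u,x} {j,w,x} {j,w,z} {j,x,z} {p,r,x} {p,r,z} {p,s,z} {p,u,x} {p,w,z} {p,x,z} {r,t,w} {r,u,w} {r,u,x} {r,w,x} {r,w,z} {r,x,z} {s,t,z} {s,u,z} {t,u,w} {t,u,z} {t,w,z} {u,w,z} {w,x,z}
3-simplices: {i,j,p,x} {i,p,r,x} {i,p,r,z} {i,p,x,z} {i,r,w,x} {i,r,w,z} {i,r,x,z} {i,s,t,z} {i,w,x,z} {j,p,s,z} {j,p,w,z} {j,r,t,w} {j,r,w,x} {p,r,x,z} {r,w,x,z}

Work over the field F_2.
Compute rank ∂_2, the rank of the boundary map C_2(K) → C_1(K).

n_0=10 n_1=41 n_2=50 n_3=15  [Z2]
∂1: piv[ij,ip,ir,is,it,iu,iw,ix,iz] rk=9  ker:jp,jr,js,jt,ju,jw,jx,jz,pr,ps,pt,pu,pw,px,pz,rt,ru,rw,rx,rz,st,su,sz,tu,tw,tz,uw,ux,uz,wx,wz,xz
∂2: piv[ijp,iju,ijx,ipr,ipu,ipx,ipz,irw,irx,irz,ist,isz,itz,iux,iwx,iwz,ixz,jps,jpw,jpz,jrt,jru,jrw,jrx,jsz,jtw,ruw,suz,tuw,tuz,twz] rk=31  ker:jpx,jux,jwx,jwz,jxz,prx,prz,psz,pux,pwz,pxz,rtw,rux,rwx,rwz,rxz,stz,uwz,wxz
∂3: piv[ijpx,iprx,iprz,ipxz,irwx,irwz,irxz,istz,iwxz,jpsz,jpwz,jrtw,jrwx] rk=13  ker:prxz,rwxz
rk∂_2=31

rank∂_2=31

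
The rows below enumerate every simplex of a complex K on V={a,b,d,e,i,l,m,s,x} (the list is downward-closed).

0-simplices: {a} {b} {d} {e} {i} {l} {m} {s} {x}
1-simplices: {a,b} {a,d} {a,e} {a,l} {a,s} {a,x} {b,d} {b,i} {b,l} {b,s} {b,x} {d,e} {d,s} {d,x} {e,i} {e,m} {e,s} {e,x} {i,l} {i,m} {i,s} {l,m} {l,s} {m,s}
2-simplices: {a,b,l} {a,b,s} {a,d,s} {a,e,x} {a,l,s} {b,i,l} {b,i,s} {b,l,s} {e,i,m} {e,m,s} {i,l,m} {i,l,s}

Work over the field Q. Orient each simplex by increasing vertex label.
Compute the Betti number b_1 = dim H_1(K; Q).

n_0=9 n_1=24 n_2=12  [Q]
∂1: piv[ab,ad,ae,al,as,ax,bi,em] rk=8  ker:bd,bl,bs,bx,de,ds,dx,ei,es,ex,il,im,is,lm,ls,ms
∂2: piv[abl,abs,ads,aex,als,bil,bis,eim,ems,ilm] rk=10  ker:bls,ils
b_1=(24−8)−10=6

b_1=6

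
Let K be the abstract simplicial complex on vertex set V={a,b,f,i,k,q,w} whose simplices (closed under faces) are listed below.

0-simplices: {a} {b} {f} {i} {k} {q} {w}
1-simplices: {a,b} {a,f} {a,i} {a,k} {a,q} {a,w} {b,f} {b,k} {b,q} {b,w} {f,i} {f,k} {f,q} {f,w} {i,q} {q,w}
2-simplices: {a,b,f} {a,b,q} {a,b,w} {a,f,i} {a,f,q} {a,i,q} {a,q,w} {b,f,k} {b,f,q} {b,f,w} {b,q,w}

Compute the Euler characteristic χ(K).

n_0=7 n_1=16 n_2=11
χ=+7−16+11=2

χ(K)=2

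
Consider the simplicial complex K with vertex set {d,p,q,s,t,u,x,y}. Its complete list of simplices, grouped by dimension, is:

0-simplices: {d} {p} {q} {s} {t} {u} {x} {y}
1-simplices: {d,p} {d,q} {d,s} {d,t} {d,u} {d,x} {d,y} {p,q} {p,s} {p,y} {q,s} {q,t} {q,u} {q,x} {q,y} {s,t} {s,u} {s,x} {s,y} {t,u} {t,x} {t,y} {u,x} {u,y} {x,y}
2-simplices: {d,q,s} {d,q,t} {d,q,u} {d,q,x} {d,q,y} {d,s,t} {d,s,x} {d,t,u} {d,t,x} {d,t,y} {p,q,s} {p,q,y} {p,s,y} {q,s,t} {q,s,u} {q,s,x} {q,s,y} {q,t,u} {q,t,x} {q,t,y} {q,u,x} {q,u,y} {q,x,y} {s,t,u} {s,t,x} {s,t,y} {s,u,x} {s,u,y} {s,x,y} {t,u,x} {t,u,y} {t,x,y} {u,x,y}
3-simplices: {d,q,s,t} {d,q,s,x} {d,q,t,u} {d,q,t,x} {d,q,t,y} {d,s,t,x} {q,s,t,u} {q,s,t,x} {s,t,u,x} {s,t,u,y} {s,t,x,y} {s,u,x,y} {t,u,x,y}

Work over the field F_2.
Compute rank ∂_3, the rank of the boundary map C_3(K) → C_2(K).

n_0=8 n_1=25 n_2=33 n_3=13  [Z2]
∂1: piv[dp,dq,ds,dt,du,dx,dy] rk=7  ker:pq,ps,py,qs,qt,qu,qx,qy,st,su,sx,sy,tu,tx,ty,ux,uy,xy
∂2: piv[dqs,dqt,dqu,dqx,dqy,dst,dsx,dtu,dtx,dty,pqs,pqy,psy,qsu,qux,quy,qxy] rk=17  ker:qst,qsx,qsy,qtu,qtx,qty,stu,stx,sty,sux,suy,sxy,tux,tuy,txy,uxy
∂3: piv[dqst,dqsx,dqtu,dqtx,dqty,dstx,qstu,stux,stuy,stxy,suxy] rk=11  ker:qstx,tuxy
rk∂_3=11

rank∂_3=11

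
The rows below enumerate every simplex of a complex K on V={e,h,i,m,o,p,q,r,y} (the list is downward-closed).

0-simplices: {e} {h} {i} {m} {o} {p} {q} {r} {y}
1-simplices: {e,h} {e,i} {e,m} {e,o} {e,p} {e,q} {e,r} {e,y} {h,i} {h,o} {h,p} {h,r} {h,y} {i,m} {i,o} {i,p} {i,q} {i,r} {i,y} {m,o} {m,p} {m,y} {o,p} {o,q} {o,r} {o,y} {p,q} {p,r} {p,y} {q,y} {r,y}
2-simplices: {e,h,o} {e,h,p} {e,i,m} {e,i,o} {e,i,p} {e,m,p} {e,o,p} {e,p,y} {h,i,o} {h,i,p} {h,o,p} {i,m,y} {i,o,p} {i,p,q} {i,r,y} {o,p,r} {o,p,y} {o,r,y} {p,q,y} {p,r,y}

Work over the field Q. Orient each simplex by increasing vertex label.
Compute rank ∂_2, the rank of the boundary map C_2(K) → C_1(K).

rank∂_2=16

n_0=9 n_1=31 n_2=20  [Q]
∂1: piv[eh,ei,em,eo,ep,eq,er,ey] rk=8  ker:hi,ho,hp,hr,hy,im,io,ip,iq,ir,iy,mo,mp,my,op,oq,or,oy,pq,pr,py,qy,ry
∂2: piv[eho,ehp,eim,eio,eip,emp,eop,epy,hio,imy,ipq,iry,opr,opy,ory,pqy] rk=16  ker:hip,hop,iop,pry
rk∂_2=16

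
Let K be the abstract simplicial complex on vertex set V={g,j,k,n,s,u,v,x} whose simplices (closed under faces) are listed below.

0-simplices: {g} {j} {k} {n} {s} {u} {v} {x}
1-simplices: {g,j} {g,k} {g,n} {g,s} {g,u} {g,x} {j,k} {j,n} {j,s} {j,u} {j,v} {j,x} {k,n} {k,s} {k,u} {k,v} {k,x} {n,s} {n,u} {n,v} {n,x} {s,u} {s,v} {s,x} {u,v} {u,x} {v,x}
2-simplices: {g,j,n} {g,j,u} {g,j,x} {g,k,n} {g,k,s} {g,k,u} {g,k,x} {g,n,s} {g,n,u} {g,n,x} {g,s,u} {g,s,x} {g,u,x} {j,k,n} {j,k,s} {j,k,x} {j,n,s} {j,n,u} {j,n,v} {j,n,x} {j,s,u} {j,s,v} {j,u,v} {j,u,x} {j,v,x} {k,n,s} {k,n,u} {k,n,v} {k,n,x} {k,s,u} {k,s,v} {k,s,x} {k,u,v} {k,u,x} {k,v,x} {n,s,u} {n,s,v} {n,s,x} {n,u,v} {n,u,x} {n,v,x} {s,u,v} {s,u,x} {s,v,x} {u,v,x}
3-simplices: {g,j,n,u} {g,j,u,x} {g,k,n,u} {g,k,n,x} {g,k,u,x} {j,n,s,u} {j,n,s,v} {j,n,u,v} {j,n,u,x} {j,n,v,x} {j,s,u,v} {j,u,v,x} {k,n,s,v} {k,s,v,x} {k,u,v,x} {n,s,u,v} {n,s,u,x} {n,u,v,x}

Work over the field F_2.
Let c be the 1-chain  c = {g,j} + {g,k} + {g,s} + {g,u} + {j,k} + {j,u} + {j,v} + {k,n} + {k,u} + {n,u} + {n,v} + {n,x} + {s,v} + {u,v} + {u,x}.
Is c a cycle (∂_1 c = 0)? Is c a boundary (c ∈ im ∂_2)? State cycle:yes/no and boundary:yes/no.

n_0=8 n_1=27 n_2=45 n_3=18  [Z2]
∂1: piv[gj,gk,gn,gs,gu,gx,jv] rk=7  ker:jk,jn,js,ju,jx,kn,ks,ku,kv,kx,ns,nu,nv,nx,su,sv,sx,uv,ux,vx
∂2: piv[gjn,gju,gjx,gkn,gks,gku,gkx,gns,gnu,gnx,gsu,gsx,gux,jkn,jks,jnv,jsv,juv,jvx,knv] rk=20  ker:jkx,jns,jnu,jnx,jsu,jux,kns,knu,knx,ksu,ksv,ksx,kuv,kux,kvx,nsu,nsv,nsx,nuv,nux,nvx,suv,sux,svx,uvx
∂3: piv[gjnu,gjux,gknu,gknx,gkux,jnsu,jnsv,jnuv,jnux,jnvx,jsuv,juvx,knsv,ksvx,kuvx,nsux] rk=16  ker:nsuv,nuvx
∂1c = 0
c vs im∂2: reduces to 0 ⇒ boundary

cycle:yes boundary:yes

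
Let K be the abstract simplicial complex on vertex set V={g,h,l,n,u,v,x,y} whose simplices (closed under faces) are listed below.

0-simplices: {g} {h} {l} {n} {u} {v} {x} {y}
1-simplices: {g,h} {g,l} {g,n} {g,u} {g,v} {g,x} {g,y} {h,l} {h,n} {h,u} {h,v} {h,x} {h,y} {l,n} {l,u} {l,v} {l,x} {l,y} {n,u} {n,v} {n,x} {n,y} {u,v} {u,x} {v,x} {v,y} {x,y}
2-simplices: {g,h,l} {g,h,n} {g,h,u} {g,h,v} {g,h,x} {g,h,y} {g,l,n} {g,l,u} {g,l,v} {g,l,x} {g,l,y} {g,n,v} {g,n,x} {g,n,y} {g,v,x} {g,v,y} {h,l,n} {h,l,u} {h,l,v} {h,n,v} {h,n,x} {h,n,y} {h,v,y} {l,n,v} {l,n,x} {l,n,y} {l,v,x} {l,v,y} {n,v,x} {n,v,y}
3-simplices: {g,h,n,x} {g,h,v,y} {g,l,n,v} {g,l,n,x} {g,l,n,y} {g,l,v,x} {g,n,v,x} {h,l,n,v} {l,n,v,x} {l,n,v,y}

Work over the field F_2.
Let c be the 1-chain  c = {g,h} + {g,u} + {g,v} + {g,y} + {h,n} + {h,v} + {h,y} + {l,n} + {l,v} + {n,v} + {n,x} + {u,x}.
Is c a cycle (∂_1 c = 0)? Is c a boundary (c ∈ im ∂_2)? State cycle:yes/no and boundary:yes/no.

cycle:yes boundary:no

n_0=8 n_1=27 n_2=30 n_3=10  [Z2]
∂1: piv[gh,gl,gn,gu,gv,gx,gy] rk=7  ker:hl,hn,hu,hv,hx,hy,ln,lu,lv,lx,ly,nu,nv,nx,ny,uv,ux,vx,vy,xy
∂2: piv[ghl,ghn,ghu,ghv,ghx,ghy,gln,glu,glv,glx,gly,gnv,gnx,gny,gvx,gvy] rk=16  ker:hln,hlu,hlv,hnv,hnx,hny,hvy,lnv,lnx,lny,lvx,lvy,nvx,nvy
∂3: piv[ghnx,ghvy,glnv,glnx,glny,glvx,gnvx,hlnv,lnvy] rk=9  ker:lnvx
∂1c = 0
c vs im∂2: residual ≠ 0 ⇒ not boundary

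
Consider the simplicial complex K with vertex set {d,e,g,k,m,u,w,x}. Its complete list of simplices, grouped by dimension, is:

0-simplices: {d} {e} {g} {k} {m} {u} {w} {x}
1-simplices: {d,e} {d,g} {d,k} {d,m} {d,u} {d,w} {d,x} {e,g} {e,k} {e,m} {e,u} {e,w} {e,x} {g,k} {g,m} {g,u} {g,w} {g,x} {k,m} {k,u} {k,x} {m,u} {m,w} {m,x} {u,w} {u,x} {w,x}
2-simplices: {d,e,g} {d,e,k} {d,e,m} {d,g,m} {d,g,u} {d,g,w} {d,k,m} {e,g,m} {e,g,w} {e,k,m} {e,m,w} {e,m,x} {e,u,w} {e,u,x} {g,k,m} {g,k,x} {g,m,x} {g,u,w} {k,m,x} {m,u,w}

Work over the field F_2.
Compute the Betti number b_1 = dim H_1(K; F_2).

b_1=3

n_0=8 n_1=27 n_2=20  [Z2]
∂1: piv[de,dg,dk,dm,du,dw,dx] rk=7  ker:eg,ek,em,eu,ew,ex,gk,gm,gu,gw,gx,km,ku,kx,mu,mw,mx,uw,ux,wx
∂2: piv[deg,dek,dem,dgm,dgu,dgw,dkm,egw,emw,emx,euw,eux,gkm,gkx,gmx,guw,muw] rk=17  ker:egm,ekm,kmx
b_1=(27−7)−17=3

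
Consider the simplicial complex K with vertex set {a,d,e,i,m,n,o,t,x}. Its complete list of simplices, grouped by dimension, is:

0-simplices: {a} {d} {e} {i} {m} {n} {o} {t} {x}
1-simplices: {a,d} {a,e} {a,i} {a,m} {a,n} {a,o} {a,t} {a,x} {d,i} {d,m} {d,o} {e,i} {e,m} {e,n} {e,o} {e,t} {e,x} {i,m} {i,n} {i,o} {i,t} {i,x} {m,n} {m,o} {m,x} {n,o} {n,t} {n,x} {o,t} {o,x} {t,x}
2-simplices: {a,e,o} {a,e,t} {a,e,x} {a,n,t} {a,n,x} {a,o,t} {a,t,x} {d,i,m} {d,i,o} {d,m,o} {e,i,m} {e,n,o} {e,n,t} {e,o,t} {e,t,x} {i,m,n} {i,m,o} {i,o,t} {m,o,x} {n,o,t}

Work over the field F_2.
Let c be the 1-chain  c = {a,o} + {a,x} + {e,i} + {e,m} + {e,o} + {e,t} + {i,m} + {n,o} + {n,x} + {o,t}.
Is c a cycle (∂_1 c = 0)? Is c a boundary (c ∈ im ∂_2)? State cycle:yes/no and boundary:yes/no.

cycle:yes boundary:yes

n_0=9 n_1=31 n_2=20  [Z2]
∂1: piv[ad,ae,ai,am,an,ao,at,ax] rk=8  ker:di,dm,do,ei,em,en,eo,et,ex,im,in,io,it,ix,mn,mo,mx,no,nt,nx,ot,ox,tx
∂2: piv[aeo,aet,aex,ant,anx,aot,atx,dim,dio,dmo,eim,eno,ent,imn,iot,mox] rk=16  ker:eot,etx,imo,not
∂1c = 0
c vs im∂2: reduces to 0 ⇒ boundary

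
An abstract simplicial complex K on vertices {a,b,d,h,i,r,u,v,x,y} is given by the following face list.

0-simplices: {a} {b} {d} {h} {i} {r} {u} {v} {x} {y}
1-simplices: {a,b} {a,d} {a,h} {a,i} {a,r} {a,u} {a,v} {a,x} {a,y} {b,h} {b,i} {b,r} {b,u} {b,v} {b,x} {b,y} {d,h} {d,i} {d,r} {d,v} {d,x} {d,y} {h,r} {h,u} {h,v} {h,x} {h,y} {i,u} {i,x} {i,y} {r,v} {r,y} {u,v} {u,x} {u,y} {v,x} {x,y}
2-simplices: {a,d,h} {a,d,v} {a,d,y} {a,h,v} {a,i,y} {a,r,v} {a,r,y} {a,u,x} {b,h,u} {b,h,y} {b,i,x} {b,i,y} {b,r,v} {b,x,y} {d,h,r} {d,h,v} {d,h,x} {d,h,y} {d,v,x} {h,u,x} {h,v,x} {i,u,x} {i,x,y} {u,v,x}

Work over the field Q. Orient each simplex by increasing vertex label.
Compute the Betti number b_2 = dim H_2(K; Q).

n_0=10 n_1=37 n_2=24  [Q]
∂1: piv[ab,ad,ah,ai,ar,au,av,ax,ay] rk=9  ker:bh,bi,br,bu,bv,bx,by,dh,di,dr,dv,dx,dy,hr,hu,hv,hx,hy,iu,ix,iy,rv,ry,uv,ux,uy,vx,xy
∂2: piv[adh,adv,ady,ahv,aiy,arv,ary,aux,bhu,bhy,bix,biy,brv,bxy,dhr,dhx,dhy,dvx,hux,iux,uvx] rk=21  ker:dhv,hvx,ixy
b_2=(24−21)−0=3

b_2=3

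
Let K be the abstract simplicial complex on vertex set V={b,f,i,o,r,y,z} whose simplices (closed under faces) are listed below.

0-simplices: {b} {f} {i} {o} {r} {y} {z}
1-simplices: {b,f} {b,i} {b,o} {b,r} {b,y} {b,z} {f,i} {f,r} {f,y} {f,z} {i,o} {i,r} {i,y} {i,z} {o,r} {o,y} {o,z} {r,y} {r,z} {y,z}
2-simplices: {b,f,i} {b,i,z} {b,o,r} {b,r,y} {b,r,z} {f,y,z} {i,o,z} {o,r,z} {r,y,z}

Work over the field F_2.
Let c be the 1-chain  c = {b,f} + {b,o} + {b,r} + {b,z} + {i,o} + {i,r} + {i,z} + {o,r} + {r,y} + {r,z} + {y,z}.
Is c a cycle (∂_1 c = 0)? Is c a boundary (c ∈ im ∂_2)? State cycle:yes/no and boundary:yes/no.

n_0=7 n_1=20 n_2=9  [Z2]
∂1: piv[bf,bi,bo,br,by,bz] rk=6  ker:fi,fr,fy,fz,io,ir,iy,iz,or,oy,oz,ry,rz,yz
∂2: piv[bfi,biz,bor,bry,brz,fyz,ioz,orz,ryz] rk=9
∂1c = {f} + {i} + {o} + {r}

cycle:no boundary:no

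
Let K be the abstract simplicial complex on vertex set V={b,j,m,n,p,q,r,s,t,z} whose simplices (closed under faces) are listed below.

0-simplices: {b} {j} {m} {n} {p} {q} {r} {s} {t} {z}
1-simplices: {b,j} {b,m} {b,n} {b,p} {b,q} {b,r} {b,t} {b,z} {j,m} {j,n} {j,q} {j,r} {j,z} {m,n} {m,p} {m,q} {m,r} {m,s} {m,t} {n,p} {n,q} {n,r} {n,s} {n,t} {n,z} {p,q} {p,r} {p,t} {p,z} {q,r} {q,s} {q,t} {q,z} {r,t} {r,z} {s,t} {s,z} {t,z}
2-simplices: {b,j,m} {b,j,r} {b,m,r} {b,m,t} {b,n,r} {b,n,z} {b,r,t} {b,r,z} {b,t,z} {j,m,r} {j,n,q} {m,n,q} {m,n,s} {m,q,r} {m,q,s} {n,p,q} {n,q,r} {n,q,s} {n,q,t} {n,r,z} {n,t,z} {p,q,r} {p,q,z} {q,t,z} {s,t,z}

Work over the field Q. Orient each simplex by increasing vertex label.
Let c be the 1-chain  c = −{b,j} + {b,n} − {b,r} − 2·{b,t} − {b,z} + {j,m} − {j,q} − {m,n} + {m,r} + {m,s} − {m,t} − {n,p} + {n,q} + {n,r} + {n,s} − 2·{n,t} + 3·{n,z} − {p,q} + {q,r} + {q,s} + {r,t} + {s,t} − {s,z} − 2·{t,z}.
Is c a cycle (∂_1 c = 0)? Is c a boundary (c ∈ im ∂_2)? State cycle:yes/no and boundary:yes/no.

cycle:no boundary:no

n_0=10 n_1=38 n_2=25  [Q]
∂1: piv[bj,bm,bn,bp,bq,br,bt,bz,ms] rk=9  ker:jm,jn,jq,jr,jz,mn,mp,mq,mr,mt,np,nq,nr,ns,nt,nz,pq,pr,pt,pz,qr,qs,qt,qz,rt,rz,st,sz,tz
∂2: piv[bjm,bjr,bmr,bmt,bnr,bnz,brt,brz,btz,jnq,mnq,mns,mqr,mqs,npq,nqr,nqt,ntz,pqr,pqz,qtz,stz] rk=22  ker:jmr,nqs,nrz
∂1c = 4·{b} − {j} + {m} − 3·{n} − 3·{q} + {r} + 3·{s} − {t} − {z}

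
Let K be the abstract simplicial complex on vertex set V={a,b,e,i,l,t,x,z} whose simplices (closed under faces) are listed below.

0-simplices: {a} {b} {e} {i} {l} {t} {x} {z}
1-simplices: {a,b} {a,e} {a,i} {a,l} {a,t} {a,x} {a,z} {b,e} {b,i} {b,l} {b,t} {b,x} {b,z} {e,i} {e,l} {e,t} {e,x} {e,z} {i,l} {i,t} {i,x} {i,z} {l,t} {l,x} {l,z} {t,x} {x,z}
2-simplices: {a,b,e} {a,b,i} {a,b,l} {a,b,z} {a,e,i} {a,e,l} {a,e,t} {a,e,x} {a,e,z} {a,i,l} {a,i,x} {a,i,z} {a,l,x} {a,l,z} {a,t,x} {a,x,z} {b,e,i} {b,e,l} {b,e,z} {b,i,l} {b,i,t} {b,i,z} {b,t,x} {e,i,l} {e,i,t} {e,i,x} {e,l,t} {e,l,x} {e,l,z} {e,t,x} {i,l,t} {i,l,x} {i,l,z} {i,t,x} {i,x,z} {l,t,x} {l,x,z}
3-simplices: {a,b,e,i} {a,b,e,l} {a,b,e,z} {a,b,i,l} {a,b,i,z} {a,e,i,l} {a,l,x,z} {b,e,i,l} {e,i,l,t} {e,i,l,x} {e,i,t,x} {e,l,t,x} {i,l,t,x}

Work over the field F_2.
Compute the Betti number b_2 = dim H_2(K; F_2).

b_2=6

n_0=8 n_1=27 n_2=37 n_3=13  [Z2]
∂1: piv[ab,ae,ai,al,at,ax,az] rk=7  ker:be,bi,bl,bt,bx,bz,ei,el,et,ex,ez,il,it,ix,iz,lt,lx,lz,tx,xz
∂2: piv[abe,abi,abl,abz,aei,ael,aet,aex,aez,ail,aix,aiz,alx,alz,atx,axz,bit,btx,eit,elt] rk=20  ker:bei,bel,bez,bil,biz,eil,eix,elx,elz,etx,ilt,ilx,ilz,itx,ixz,ltx,lxz
∂3: piv[abei,abel,abez,abil,abiz,aeil,alxz,eilt,eilx,eitx,eltx] rk=11  ker:beil,iltx
b_2=(37−20)−11=6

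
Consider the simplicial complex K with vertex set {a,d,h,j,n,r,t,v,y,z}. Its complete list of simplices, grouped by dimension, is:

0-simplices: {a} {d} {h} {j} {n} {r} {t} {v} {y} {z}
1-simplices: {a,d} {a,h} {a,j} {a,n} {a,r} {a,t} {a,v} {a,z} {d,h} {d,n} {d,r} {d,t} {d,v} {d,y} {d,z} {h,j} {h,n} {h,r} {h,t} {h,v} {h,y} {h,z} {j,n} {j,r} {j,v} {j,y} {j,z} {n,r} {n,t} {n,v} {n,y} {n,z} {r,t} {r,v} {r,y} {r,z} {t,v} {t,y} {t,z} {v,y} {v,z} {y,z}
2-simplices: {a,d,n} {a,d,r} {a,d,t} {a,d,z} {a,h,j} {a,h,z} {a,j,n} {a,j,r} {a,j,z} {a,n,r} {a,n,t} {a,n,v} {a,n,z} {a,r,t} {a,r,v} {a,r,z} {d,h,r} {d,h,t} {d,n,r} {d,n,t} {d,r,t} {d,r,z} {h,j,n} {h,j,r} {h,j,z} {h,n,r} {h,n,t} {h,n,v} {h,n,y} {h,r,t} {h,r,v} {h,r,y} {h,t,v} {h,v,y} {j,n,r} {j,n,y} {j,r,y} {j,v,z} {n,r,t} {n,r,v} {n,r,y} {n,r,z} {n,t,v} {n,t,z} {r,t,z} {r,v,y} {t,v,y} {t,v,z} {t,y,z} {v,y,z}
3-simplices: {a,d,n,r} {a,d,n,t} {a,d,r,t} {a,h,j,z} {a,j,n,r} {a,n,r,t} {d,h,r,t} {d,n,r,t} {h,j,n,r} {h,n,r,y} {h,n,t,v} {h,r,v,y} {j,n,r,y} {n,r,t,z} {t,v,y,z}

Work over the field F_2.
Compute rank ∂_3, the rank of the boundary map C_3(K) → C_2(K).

n_0=10 n_1=42 n_2=50 n_3=15  [Z2]
∂1: piv[ad,ah,aj,an,ar,at,av,az,dy] rk=9  ker:dh,dn,dr,dt,dv,dz,hj,hn,hr,ht,hv,hy,hz,jn,jr,jv,jy,jz,nr,nt,nv,ny,nz,rt,rv,ry,rz,tv,ty,tz,vy,vz,yz
∂2: piv[adn,adr,adt,adz,ahj,ahz,ajn,ajr,ajz,anr,ant,anv,anz,art,arv,arz,dhr,dht,hjn,hjr,hnv,hny,hry,htv,hvy,jny,jvz,ntz,tvy,tvz,tyz] rk=31  ker:dnr,dnt,drt,drz,hjz,hnr,hnt,hrt,hrv,jnr,jry,nrt,nrv,nry,nrz,ntv,rtz,rvy,vyz
∂3: piv[adnr,adnt,adrt,ahjz,ajnr,anrt,dhrt,hjnr,hnry,hntv,hrvy,jnry,nrtz,tvyz] rk=14  ker:dnrt
rk∂_3=14

rank∂_3=14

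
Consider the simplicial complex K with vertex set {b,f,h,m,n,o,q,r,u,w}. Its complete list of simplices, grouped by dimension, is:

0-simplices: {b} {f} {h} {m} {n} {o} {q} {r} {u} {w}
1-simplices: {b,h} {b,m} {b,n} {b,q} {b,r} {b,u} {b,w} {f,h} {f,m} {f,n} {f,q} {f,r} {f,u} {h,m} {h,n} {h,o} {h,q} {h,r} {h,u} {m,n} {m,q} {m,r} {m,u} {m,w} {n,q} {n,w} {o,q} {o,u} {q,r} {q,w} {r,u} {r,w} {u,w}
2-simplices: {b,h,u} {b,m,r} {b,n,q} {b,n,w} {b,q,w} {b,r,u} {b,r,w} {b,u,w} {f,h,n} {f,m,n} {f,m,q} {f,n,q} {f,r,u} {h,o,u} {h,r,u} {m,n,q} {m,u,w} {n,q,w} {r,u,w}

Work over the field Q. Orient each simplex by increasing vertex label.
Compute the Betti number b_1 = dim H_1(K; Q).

b_1=8

n_0=10 n_1=33 n_2=19  [Q]
∂1: piv[bh,bm,bn,bq,br,bu,bw,fh,ho] rk=9  ker:fm,fn,fq,fr,fu,hm,hn,hq,hr,hu,mn,mq,mr,mu,mw,nq,nw,oq,ou,qr,qw,ru,rw,uw
∂2: piv[bhu,bmr,bnq,bnw,bqw,bru,brw,buw,fhn,fmn,fmq,fnq,fru,hou,hru,muw] rk=16  ker:mnq,nqw,ruw
b_1=(33−9)−16=8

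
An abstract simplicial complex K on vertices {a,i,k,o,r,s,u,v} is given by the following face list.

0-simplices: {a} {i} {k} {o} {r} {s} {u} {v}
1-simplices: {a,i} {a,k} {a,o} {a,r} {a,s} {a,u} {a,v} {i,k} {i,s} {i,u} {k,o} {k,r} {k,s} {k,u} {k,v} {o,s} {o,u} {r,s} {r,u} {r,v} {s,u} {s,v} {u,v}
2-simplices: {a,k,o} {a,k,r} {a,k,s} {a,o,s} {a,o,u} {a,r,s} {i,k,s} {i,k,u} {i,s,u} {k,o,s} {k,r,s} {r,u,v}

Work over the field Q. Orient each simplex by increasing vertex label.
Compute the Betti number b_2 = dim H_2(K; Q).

n_0=8 n_1=23 n_2=12  [Q]
∂1: piv[ai,ak,ao,ar,as,au,av] rk=7  ker:ik,is,iu,ko,kr,ks,ku,kv,os,ou,rs,ru,rv,su,sv,uv
∂2: piv[ako,akr,aks,aos,aou,ars,iks,iku,isu,ruv] rk=10  ker:kos,krs
b_2=(12−10)−0=2

b_2=2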